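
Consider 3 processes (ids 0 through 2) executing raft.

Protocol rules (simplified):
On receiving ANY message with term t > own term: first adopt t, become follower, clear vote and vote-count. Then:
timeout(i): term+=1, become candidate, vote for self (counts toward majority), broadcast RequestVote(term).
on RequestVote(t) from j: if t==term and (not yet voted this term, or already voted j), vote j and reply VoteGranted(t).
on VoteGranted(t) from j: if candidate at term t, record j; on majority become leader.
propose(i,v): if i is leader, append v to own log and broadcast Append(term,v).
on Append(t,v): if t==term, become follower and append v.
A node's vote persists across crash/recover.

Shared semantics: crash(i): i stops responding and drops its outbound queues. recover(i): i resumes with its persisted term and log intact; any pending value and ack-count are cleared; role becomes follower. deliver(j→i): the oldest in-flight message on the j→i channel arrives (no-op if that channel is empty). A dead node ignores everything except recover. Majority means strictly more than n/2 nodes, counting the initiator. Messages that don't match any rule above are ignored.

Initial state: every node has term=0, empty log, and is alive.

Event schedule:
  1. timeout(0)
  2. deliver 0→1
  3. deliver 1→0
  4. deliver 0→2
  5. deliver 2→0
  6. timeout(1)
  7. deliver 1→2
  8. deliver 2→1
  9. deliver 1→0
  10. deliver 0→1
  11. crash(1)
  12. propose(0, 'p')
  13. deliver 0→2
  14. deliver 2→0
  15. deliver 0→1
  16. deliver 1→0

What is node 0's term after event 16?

e1 timeout(0): 0[cand,t=1,-]
e2 deliver 0→1: 1[foll,t=1,-]
e3 deliver 1→0: 0[lead,t=1,-]
e4 deliver 0→2: 2[foll,t=1,-]
e5 deliver 2→0: ·
e6 timeout(1): 1[cand,t=2,-]
e7 deliver 1→2: 2[foll,t=2,-]
e8 deliver 2→1: 1[lead,t=2,-]
e9 deliver 1→0: 0[foll,t=2,-]
e10 deliver 0→1: ·
e11 crash(1): 1[✗lead,t=2,-]
e12 propose(0,'p'): ·
e13 deliver 0→2: ·
e14 deliver 2→0: ·
e15 deliver 0→1: ·
e16 deliver 1→0: ·

2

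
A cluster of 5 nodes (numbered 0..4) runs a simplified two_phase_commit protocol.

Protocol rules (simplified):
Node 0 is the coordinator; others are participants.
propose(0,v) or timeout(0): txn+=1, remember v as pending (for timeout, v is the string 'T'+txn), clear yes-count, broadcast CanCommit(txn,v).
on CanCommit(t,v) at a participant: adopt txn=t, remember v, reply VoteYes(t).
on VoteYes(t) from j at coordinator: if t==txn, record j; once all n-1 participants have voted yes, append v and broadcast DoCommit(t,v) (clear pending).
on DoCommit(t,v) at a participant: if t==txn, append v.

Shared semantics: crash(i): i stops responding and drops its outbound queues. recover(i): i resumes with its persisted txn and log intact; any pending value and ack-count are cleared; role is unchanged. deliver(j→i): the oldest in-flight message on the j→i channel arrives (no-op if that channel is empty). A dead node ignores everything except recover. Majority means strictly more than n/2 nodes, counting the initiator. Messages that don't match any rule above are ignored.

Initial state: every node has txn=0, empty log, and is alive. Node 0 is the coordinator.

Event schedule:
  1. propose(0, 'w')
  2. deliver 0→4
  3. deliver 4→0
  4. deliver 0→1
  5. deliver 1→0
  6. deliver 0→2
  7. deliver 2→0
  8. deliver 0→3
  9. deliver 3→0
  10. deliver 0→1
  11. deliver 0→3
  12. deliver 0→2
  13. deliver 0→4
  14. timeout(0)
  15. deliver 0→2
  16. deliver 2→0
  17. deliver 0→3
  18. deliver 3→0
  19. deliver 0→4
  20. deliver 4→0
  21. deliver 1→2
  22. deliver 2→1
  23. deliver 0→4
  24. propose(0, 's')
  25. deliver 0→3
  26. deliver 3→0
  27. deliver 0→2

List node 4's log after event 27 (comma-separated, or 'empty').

1. propose(0,'w'):  <0:coor t1 ->
2. deliver 0→4:  <4:part t1 ->
3. deliver 4→0:  nop
4. deliver 0→1:  <1:part t1 ->
5. deliver 1→0:  nop
6. deliver 0→2:  <2:part t1 ->
7. deliver 2→0:  nop
8. deliver 0→3:  <3:part t1 ->
9. deliver 3→0:  <0:coor t1 w>
10. deliver 0→1:  <1:part t1 w>
11. deliver 0→3:  <3:part t1 w>
12. deliver 0→2:  <2:part t1 w>
13. deliver 0→4:  <4:part t1 w>
14. timeout(0):  <0:coor t2 w>
15. deliver 0→2:  <2:part t2 w>
16. deliver 2→0:  nop
17. deliver 0→3:  <3:part t2 w>
18. deliver 3→0:  nop
19. deliver 0→4:  <4:part t2 w>
20. deliver 4→0:  nop
21. deliver 1→2:  nop
22. deliver 2→1:  nop
23. deliver 0→4:  nop
24. propose(0,'s'):  <0:coor t3 w>
25. deliver 0→3:  <3:part t3 w>
26. deliver 3→0:  nop
27. deliver 0→2:  <2:part t3 w>

w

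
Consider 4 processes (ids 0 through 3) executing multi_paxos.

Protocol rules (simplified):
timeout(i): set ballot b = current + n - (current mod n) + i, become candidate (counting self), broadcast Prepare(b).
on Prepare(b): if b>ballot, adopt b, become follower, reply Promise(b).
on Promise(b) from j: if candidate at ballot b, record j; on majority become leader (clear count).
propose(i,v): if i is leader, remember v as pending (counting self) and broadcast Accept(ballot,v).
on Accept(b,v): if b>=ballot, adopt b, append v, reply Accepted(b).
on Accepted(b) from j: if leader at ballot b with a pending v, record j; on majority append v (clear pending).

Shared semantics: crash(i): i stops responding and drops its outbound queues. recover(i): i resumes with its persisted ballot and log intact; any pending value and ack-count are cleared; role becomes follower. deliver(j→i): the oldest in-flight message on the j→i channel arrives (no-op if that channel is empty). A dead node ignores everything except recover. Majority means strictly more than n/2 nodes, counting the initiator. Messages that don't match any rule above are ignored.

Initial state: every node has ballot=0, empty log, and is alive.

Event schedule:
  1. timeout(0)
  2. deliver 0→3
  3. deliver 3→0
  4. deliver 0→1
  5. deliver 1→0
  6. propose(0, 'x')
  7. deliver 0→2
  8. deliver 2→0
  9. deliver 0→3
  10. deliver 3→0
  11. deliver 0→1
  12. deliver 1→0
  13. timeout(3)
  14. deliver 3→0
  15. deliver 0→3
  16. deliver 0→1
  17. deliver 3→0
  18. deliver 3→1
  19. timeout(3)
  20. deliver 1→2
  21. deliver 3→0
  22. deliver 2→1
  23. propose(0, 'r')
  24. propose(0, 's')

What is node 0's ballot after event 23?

15

after 1 — timeout(0): n0:cand/b4/[-]
after 2 — deliver 0→3: n3:foll/b4/[-]
after 3 — deliver 3→0: ·
after 4 — deliver 0→1: n1:foll/b4/[-]
after 5 — deliver 1→0: n0:lead/b4/[-]
after 6 — propose(0,'x'): ·
after 7 — deliver 0→2: n2:foll/b4/[-]
after 8 — deliver 2→0: ·
after 9 — deliver 0→3: n3:foll/b4/[x]
after 10 — deliver 3→0: ·
after 11 — deliver 0→1: n1:foll/b4/[x]
after 12 — deliver 1→0: n0:lead/b4/[x]
after 13 — timeout(3): n3:cand/b11/[x]
after 14 — deliver 3→0: n0:foll/b11/[x]
after 15 — deliver 0→3: ·
after 16 — deliver 0→1: ·
after 17 — deliver 3→0: ·
after 18 — deliver 3→1: n1:foll/b11/[x]
after 19 — timeout(3): n3:cand/b15/[x]
after 20 — deliver 1→2: ·
after 21 — deliver 3→0: n0:foll/b15/[x]
after 22 — deliver 2→1: ·
after 23 — propose(0,'r'): ·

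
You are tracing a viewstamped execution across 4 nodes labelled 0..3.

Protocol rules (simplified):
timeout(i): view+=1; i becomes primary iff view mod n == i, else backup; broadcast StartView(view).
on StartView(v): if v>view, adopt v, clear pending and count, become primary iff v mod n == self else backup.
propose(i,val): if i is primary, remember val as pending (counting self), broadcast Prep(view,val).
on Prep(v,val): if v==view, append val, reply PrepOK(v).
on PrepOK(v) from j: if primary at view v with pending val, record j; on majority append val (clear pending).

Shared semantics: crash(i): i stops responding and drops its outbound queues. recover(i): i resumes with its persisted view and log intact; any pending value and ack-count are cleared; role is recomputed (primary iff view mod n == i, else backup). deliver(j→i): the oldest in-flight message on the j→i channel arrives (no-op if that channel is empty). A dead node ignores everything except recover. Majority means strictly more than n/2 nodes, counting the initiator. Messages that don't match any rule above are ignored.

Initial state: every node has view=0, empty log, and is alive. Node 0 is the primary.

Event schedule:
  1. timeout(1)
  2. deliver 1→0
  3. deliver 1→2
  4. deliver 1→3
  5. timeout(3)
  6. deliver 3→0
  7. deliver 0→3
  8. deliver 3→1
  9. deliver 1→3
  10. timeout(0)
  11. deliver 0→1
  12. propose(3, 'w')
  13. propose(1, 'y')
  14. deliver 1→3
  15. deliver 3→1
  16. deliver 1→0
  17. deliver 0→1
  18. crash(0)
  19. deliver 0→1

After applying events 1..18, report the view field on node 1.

3

[1] timeout(1) → N1(prim v1 [-])
[2] deliver 1→0 → N0(back v1 [-])
[3] deliver 1→2 → N2(back v1 [-])
[4] deliver 1→3 → N3(back v1 [-])
[5] timeout(3) → N3(back v2 [-])
[6] deliver 3→0 → N0(back v2 [-])
[7] deliver 0→3 → ∅
[8] deliver 3→1 → N1(back v2 [-])
[9] deliver 1→3 → ∅
[10] timeout(0) → N0(back v3 [-])
[11] deliver 0→1 → N1(back v3 [-])
[12] propose(3,'w') → ∅
[13] propose(1,'y') → ∅
[14] deliver 1→3 → ∅
[15] deliver 3→1 → ∅
[16] deliver 1→0 → ∅
[17] deliver 0→1 → ∅
[18] crash(0) → N0(✗back v3 [-])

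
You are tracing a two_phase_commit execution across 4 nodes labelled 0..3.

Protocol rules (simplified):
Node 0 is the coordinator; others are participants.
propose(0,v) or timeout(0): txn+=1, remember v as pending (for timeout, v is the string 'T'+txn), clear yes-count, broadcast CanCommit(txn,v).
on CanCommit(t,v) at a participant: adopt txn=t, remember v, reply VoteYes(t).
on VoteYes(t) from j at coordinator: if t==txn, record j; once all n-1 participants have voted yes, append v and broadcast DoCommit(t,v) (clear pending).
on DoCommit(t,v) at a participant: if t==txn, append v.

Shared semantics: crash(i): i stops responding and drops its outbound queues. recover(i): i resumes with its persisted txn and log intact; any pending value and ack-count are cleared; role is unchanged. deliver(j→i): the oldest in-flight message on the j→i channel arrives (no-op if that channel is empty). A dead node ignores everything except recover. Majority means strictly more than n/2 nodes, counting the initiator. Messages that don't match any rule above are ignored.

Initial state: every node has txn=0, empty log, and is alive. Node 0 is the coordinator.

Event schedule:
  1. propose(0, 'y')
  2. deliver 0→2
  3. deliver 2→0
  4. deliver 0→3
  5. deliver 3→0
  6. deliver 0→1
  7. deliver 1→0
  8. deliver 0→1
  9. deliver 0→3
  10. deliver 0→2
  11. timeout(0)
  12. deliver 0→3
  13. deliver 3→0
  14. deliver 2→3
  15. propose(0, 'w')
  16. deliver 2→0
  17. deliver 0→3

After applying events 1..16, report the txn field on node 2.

after 1 — propose(0,'y'): n0:coor/t1/[-]
after 2 — deliver 0→2: n2:part/t1/[-]
after 3 — deliver 2→0: ·
after 4 — deliver 0→3: n3:part/t1/[-]
after 5 — deliver 3→0: ·
after 6 — deliver 0→1: n1:part/t1/[-]
after 7 — deliver 1→0: n0:coor/t1/[y]
after 8 — deliver 0→1: n1:part/t1/[y]
after 9 — deliver 0→3: n3:part/t1/[y]
after 10 — deliver 0→2: n2:part/t1/[y]
after 11 — timeout(0): n0:coor/t2/[y]
after 12 — deliver 0→3: n3:part/t2/[y]
after 13 — deliver 3→0: ·
after 14 — deliver 2→3: ·
after 15 — propose(0,'w'): n0:coor/t3/[y]
after 16 — deliver 2→0: ·

1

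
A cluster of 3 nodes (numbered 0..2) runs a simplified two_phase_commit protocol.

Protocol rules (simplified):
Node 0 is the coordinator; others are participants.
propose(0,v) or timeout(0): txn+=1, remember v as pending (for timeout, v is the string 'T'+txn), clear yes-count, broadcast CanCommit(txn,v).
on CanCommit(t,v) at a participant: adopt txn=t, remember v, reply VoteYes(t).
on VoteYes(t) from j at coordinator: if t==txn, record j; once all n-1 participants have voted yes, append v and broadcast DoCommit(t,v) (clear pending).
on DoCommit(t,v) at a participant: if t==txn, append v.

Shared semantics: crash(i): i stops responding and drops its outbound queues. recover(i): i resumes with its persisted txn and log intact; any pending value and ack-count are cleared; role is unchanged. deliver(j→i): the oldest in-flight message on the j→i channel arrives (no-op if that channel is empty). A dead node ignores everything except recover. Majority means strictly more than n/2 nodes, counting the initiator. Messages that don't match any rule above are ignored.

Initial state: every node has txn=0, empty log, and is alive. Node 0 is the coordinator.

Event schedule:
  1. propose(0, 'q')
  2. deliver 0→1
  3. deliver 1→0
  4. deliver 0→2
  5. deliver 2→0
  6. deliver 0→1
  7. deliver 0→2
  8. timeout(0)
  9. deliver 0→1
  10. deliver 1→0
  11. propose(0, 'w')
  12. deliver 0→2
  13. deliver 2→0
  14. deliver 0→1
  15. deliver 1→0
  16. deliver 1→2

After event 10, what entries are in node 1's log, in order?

q

after 1 — propose(0,'q'): n0:coor/t1/[-]
after 2 — deliver 0→1: n1:part/t1/[-]
after 3 — deliver 1→0: ·
after 4 — deliver 0→2: n2:part/t1/[-]
after 5 — deliver 2→0: n0:coor/t1/[q]
after 6 — deliver 0→1: n1:part/t1/[q]
after 7 — deliver 0→2: n2:part/t1/[q]
after 8 — timeout(0): n0:coor/t2/[q]
after 9 — deliver 0→1: n1:part/t2/[q]
after 10 — deliver 1→0: ·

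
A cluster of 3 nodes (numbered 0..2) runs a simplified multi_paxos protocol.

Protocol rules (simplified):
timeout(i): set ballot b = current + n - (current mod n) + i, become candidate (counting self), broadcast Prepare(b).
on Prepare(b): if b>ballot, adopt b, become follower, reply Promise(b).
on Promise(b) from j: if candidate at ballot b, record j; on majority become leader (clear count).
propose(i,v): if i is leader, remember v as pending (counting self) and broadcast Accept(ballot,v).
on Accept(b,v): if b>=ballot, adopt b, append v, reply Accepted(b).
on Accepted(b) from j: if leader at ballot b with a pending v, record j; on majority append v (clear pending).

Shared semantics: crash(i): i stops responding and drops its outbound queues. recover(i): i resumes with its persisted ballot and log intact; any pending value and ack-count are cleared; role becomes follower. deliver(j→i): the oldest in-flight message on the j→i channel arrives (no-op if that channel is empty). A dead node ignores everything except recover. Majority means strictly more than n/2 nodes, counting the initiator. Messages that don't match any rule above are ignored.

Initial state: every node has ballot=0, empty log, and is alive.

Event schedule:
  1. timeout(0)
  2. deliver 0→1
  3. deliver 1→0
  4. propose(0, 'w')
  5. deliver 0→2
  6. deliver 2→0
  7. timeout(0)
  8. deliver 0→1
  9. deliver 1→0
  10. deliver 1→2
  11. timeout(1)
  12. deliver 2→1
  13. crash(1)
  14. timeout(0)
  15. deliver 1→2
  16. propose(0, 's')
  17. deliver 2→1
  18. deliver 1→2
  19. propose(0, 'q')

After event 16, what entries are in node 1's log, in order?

after 1 — timeout(0): n0:cand/b3/[-]
after 2 — deliver 0→1: n1:foll/b3/[-]
after 3 — deliver 1→0: n0:lead/b3/[-]
after 4 — propose(0,'w'): ·
after 5 — deliver 0→2: n2:foll/b3/[-]
after 6 — deliver 2→0: ·
after 7 — timeout(0): n0:cand/b6/[-]
after 8 — deliver 0→1: n1:foll/b3/[w]
after 9 — deliver 1→0: ·
after 10 — deliver 1→2: ·
after 11 — timeout(1): n1:cand/b7/[w]
after 12 — deliver 2→1: ·
after 13 — crash(1): n1:✗cand/b7/[w]
after 14 — timeout(0): n0:cand/b9/[-]
after 15 — deliver 1→2: ·
after 16 — propose(0,'s'): ·

w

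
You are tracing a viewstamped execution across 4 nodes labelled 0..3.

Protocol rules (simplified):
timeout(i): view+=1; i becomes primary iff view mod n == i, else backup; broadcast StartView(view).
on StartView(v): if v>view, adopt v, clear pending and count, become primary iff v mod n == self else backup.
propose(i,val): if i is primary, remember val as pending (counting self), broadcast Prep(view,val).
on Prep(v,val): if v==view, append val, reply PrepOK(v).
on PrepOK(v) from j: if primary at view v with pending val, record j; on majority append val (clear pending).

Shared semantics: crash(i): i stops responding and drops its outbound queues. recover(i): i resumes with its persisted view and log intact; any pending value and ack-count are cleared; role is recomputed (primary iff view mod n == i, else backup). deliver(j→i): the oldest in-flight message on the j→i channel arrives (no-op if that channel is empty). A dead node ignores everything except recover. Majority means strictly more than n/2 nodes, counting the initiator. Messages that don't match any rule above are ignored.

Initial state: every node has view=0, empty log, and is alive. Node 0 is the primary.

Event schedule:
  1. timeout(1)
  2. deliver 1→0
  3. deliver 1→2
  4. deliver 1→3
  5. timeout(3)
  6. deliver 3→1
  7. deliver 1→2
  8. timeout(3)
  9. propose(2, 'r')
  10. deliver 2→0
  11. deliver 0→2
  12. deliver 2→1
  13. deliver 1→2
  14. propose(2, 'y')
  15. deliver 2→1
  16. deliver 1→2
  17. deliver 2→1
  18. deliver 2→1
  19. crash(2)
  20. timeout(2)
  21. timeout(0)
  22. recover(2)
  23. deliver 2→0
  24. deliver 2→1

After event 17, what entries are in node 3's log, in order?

1. timeout(1):  <1:prim v1 ->
2. deliver 1→0:  <0:back v1 ->
3. deliver 1→2:  <2:back v1 ->
4. deliver 1→3:  <3:back v1 ->
5. timeout(3):  <3:back v2 ->
6. deliver 3→1:  <1:back v2 ->
7. deliver 1→2:  nop
8. timeout(3):  <3:prim v3 ->
9. propose(2,'r'):  nop
10. deliver 2→0:  nop
11. deliver 0→2:  nop
12. deliver 2→1:  nop
13. deliver 1→2:  nop
14. propose(2,'y'):  nop
15. deliver 2→1:  nop
16. deliver 1→2:  nop
17. deliver 2→1:  nop

empty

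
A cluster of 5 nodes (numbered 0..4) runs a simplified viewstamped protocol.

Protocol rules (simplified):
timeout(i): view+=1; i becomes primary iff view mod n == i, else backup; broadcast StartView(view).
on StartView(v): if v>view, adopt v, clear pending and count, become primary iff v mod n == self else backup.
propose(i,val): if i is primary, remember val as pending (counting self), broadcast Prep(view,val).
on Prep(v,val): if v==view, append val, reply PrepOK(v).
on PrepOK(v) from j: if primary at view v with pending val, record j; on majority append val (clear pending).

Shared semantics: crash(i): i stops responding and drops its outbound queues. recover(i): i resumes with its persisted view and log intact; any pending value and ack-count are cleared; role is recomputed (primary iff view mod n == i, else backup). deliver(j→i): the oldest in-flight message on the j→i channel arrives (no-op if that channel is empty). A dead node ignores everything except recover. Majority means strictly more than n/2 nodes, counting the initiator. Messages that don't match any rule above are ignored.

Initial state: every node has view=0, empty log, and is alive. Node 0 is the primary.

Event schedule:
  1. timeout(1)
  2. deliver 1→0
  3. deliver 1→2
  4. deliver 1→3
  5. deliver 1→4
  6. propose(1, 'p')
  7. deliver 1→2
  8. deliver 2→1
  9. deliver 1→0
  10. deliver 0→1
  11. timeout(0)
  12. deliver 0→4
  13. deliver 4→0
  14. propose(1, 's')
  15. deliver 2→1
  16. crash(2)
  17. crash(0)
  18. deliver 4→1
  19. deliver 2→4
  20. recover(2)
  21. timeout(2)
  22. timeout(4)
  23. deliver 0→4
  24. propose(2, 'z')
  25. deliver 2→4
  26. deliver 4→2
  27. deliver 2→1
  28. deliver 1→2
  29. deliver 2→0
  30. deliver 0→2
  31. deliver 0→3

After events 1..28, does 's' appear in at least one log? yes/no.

[1] timeout(1) → N1(prim v1 [-])
[2] deliver 1→0 → N0(back v1 [-])
[3] deliver 1→2 → N2(back v1 [-])
[4] deliver 1→3 → N3(back v1 [-])
[5] deliver 1→4 → N4(back v1 [-])
[6] propose(1,'p') → ∅
[7] deliver 1→2 → N2(back v1 [p])
[8] deliver 2→1 → ∅
[9] deliver 1→0 → N0(back v1 [p])
[10] deliver 0→1 → N1(prim v1 [p])
[11] timeout(0) → N0(back v2 [p])
[12] deliver 0→4 → N4(back v2 [-])
[13] deliver 4→0 → ∅
[14] propose(1,'s') → ∅
[15] deliver 2→1 → ∅
[16] crash(2) → N2(✗back v1 [p])
[17] crash(0) → N0(✗back v2 [p])
[18] deliver 4→1 → ∅
[19] deliver 2→4 → ∅
[20] recover(2) → N2(back v1 [p])
[21] timeout(2) → N2(prim v2 [p])
[22] timeout(4) → N4(back v3 [-])
[23] deliver 0→4 → ∅
[24] propose(2,'z') → ∅
[25] deliver 2→4 → ∅
[26] deliver 4→2 → N2(back v3 [p])
[27] deliver 2→1 → N1(back v2 [p])
[28] deliver 1→2 → ∅

no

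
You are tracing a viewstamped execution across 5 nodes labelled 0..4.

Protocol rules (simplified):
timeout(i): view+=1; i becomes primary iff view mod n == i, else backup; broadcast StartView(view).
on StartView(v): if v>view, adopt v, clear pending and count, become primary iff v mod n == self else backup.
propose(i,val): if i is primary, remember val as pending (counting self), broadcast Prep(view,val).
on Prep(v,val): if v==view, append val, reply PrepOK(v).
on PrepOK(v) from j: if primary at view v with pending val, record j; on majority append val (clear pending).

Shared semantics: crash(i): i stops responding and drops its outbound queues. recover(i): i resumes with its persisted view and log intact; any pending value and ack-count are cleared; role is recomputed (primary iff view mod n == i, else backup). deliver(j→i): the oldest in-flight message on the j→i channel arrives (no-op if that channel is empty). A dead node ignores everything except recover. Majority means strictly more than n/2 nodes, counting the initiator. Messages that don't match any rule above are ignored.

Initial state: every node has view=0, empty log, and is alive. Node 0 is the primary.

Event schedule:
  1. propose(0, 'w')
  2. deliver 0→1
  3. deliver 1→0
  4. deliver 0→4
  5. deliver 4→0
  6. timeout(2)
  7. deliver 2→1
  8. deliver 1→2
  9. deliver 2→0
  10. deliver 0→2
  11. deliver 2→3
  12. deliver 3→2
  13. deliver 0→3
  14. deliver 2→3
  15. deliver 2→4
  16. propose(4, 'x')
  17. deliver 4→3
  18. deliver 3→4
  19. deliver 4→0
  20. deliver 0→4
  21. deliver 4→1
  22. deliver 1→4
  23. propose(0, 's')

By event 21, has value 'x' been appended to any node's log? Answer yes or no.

no

[1] propose(0,'w') → ∅
[2] deliver 0→1 → N1(back v0 [w])
[3] deliver 1→0 → ∅
[4] deliver 0→4 → N4(back v0 [w])
[5] deliver 4→0 → N0(prim v0 [w])
[6] timeout(2) → N2(back v1 [-])
[7] deliver 2→1 → N1(prim v1 [w])
[8] deliver 1→2 → ∅
[9] deliver 2→0 → N0(back v1 [w])
[10] deliver 0→2 → ∅
[11] deliver 2→3 → N3(back v1 [-])
[12] deliver 3→2 → ∅
[13] deliver 0→3 → ∅
[14] deliver 2→3 → ∅
[15] deliver 2→4 → N4(back v1 [w])
[16] propose(4,'x') → ∅
[17] deliver 4→3 → ∅
[18] deliver 3→4 → ∅
[19] deliver 4→0 → ∅
[20] deliver 0→4 → ∅
[21] deliver 4→1 → ∅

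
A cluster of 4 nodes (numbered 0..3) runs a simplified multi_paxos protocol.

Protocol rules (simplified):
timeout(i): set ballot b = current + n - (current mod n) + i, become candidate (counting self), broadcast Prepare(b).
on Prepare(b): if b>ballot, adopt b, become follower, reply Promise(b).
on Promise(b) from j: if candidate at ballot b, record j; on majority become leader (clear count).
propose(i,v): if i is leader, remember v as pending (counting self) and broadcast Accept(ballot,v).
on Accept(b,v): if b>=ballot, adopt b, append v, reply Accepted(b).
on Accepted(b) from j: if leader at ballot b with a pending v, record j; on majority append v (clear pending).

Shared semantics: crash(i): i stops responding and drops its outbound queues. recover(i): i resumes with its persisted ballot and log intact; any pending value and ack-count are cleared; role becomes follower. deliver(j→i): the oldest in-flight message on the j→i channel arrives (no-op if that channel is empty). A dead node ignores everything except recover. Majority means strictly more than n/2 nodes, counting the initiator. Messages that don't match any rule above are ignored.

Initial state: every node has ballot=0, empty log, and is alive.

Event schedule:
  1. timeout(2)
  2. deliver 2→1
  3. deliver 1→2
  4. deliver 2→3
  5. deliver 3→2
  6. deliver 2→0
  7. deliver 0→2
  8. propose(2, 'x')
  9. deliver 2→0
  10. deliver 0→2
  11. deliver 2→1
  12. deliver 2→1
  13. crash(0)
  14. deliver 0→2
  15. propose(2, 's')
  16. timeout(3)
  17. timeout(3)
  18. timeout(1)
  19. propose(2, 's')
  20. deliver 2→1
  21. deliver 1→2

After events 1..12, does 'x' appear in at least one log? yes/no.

e1 timeout(2): 2[cand,b=6,-]
e2 deliver 2→1: 1[foll,b=6,-]
e3 deliver 1→2: ·
e4 deliver 2→3: 3[foll,b=6,-]
e5 deliver 3→2: 2[lead,b=6,-]
e6 deliver 2→0: 0[foll,b=6,-]
e7 deliver 0→2: ·
e8 propose(2,'x'): ·
e9 deliver 2→0: 0[foll,b=6,x]
e10 deliver 0→2: ·
e11 deliver 2→1: 1[foll,b=6,x]
e12 deliver 2→1: ·

yes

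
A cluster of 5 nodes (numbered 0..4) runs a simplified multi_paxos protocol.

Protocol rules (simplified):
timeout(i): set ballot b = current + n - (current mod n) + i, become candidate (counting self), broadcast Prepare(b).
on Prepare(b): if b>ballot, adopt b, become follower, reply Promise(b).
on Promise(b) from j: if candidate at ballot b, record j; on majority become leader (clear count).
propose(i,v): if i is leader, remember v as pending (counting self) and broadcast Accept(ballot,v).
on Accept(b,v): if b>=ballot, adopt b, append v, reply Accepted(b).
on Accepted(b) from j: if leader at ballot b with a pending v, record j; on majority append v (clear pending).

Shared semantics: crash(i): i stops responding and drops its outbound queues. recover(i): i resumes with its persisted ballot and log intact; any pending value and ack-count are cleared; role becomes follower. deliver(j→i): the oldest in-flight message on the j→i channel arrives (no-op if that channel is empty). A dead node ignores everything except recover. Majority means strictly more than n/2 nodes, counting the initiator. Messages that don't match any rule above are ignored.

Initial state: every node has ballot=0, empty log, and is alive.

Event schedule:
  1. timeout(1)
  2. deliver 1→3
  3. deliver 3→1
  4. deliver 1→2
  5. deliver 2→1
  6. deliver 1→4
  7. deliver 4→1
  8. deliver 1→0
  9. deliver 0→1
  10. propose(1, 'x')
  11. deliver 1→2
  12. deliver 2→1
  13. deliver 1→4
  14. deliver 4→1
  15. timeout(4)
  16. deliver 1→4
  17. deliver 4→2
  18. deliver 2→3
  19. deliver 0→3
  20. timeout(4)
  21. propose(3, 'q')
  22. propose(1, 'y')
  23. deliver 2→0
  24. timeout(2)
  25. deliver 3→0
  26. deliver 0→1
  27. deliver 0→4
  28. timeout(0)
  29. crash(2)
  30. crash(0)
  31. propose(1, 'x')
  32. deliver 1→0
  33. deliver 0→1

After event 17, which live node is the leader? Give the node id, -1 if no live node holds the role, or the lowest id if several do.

1

1. timeout(1):  <1:cand b6 ->
2. deliver 1→3:  <3:foll b6 ->
3. deliver 3→1:  nop
4. deliver 1→2:  <2:foll b6 ->
5. deliver 2→1:  <1:lead b6 ->
6. deliver 1→4:  <4:foll b6 ->
7. deliver 4→1:  nop
8. deliver 1→0:  <0:foll b6 ->
9. deliver 0→1:  nop
10. propose(1,'x'):  nop
11. deliver 1→2:  <2:foll b6 x>
12. deliver 2→1:  nop
13. deliver 1→4:  <4:foll b6 x>
14. deliver 4→1:  <1:lead b6 x>
15. timeout(4):  <4:cand b14 x>
16. deliver 1→4:  nop
17. deliver 4→2:  <2:foll b14 x>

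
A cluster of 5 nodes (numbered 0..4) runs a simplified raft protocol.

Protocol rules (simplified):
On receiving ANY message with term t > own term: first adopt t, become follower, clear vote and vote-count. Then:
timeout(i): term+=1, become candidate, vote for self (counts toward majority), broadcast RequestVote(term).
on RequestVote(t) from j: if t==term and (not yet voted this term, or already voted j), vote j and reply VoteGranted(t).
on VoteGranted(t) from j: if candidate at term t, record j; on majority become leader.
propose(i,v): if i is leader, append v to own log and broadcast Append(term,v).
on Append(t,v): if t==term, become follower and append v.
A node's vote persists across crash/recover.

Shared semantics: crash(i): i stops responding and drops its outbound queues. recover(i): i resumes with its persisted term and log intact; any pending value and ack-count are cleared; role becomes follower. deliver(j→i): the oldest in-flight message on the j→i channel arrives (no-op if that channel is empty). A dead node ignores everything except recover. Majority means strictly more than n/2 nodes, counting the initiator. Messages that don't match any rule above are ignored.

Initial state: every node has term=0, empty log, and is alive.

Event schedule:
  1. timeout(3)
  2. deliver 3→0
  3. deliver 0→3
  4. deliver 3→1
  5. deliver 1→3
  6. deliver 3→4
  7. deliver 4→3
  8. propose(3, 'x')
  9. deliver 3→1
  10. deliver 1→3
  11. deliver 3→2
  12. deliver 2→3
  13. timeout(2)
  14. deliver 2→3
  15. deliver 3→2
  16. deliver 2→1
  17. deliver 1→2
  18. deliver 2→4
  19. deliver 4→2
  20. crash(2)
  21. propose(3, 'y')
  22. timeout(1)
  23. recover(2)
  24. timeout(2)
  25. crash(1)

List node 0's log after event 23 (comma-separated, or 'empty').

empty

1. timeout(3):  <3:cand t1 ->
2. deliver 3→0:  <0:foll t1 ->
3. deliver 0→3:  nop
4. deliver 3→1:  <1:foll t1 ->
5. deliver 1→3:  <3:lead t1 ->
6. deliver 3→4:  <4:foll t1 ->
7. deliver 4→3:  nop
8. propose(3,'x'):  <3:lead t1 x>
9. deliver 3→1:  <1:foll t1 x>
10. deliver 1→3:  nop
11. deliver 3→2:  <2:foll t1 ->
12. deliver 2→3:  nop
13. timeout(2):  <2:cand t2 ->
14. deliver 2→3:  <3:foll t2 x>
15. deliver 3→2:  nop
16. deliver 2→1:  <1:foll t2 x>
17. deliver 1→2:  nop
18. deliver 2→4:  <4:foll t2 ->
19. deliver 4→2:  <2:lead t2 ->
20. crash(2):  <2:✗lead t2 ->
21. propose(3,'y'):  nop
22. timeout(1):  <1:cand t3 x>
23. recover(2):  <2:foll t2 ->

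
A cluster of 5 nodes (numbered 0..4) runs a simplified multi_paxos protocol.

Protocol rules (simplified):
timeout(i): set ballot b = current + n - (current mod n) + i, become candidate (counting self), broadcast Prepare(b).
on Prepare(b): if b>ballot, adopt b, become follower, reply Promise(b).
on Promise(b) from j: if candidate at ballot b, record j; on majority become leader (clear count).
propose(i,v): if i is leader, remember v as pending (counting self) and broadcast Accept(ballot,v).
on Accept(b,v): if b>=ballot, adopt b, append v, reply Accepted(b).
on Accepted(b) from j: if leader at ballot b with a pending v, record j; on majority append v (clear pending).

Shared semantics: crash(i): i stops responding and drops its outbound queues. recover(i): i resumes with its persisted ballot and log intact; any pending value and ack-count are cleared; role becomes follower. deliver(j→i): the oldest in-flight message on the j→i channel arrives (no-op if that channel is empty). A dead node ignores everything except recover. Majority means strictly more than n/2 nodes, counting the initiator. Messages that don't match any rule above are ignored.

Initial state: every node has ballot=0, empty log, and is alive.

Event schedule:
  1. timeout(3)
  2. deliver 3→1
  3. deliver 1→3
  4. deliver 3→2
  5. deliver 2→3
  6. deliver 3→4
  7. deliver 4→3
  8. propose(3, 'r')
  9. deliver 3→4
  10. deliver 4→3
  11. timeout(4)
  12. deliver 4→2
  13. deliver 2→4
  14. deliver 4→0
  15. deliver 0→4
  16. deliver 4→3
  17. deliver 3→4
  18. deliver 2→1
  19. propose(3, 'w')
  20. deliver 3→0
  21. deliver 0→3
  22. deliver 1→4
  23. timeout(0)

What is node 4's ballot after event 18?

e1 timeout(3): 3[cand,b=8,-]
e2 deliver 3→1: 1[foll,b=8,-]
e3 deliver 1→3: ·
e4 deliver 3→2: 2[foll,b=8,-]
e5 deliver 2→3: 3[lead,b=8,-]
e6 deliver 3→4: 4[foll,b=8,-]
e7 deliver 4→3: ·
e8 propose(3,'r'): ·
e9 deliver 3→4: 4[foll,b=8,r]
e10 deliver 4→3: ·
e11 timeout(4): 4[cand,b=14,r]
e12 deliver 4→2: 2[foll,b=14,-]
e13 deliver 2→4: ·
e14 deliver 4→0: 0[foll,b=14,-]
e15 deliver 0→4: 4[lead,b=14,r]
e16 deliver 4→3: 3[foll,b=14,-]
e17 deliver 3→4: ·
e18 deliver 2→1: ·

14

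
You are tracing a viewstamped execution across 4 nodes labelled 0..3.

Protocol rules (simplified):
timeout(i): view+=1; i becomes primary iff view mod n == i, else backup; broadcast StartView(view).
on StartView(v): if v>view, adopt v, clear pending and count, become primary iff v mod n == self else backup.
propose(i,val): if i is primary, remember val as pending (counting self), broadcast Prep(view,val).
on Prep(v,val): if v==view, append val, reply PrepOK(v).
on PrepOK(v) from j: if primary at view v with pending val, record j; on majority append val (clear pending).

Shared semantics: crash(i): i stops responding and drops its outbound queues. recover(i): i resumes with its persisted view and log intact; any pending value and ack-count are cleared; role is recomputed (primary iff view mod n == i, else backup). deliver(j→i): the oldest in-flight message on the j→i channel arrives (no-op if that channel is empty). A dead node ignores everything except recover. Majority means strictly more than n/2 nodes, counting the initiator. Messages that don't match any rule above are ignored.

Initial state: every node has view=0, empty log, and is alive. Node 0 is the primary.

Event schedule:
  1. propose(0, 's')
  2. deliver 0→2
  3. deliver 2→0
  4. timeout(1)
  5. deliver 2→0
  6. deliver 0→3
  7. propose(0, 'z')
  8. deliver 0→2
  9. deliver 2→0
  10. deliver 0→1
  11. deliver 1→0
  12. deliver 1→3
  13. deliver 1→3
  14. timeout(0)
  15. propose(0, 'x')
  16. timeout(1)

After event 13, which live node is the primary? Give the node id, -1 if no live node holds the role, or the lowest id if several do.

1

e1 propose(0,'s'): ·
e2 deliver 0→2: 2[back,v=0,s]
e3 deliver 2→0: ·
e4 timeout(1): 1[prim,v=1,-]
e5 deliver 2→0: ·
e6 deliver 0→3: 3[back,v=0,s]
e7 propose(0,'z'): ·
e8 deliver 0→2: 2[back,v=0,s,z]
e9 deliver 2→0: ·
e10 deliver 0→1: ·
e11 deliver 1→0: 0[back,v=1,-]
e12 deliver 1→3: 3[back,v=1,s]
e13 deliver 1→3: ·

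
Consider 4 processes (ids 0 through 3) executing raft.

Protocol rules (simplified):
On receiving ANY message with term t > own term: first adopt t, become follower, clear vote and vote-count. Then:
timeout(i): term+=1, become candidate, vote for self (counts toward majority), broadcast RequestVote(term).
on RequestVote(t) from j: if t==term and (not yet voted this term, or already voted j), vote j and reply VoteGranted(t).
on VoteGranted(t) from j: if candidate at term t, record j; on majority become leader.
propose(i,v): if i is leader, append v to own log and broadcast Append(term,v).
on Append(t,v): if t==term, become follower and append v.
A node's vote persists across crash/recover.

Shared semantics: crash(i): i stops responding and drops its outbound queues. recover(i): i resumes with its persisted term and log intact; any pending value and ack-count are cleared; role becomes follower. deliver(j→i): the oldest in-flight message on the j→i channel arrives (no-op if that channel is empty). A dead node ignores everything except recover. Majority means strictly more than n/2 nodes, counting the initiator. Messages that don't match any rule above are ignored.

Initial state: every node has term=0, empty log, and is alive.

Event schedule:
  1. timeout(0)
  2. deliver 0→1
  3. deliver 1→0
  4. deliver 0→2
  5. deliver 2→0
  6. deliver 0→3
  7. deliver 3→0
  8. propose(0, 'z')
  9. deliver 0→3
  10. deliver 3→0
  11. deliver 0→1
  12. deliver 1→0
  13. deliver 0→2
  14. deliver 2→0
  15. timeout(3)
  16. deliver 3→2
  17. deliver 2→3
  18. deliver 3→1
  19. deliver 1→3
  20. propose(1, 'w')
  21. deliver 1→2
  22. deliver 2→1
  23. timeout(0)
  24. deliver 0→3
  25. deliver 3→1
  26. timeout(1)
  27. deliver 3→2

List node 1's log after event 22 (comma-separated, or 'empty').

z

e1 timeout(0): 0[cand,t=1,-]
e2 deliver 0→1: 1[foll,t=1,-]
e3 deliver 1→0: ·
e4 deliver 0→2: 2[foll,t=1,-]
e5 deliver 2→0: 0[lead,t=1,-]
e6 deliver 0→3: 3[foll,t=1,-]
e7 deliver 3→0: ·
e8 propose(0,'z'): 0[lead,t=1,z]
e9 deliver 0→3: 3[foll,t=1,z]
e10 deliver 3→0: ·
e11 deliver 0→1: 1[foll,t=1,z]
e12 deliver 1→0: ·
e13 deliver 0→2: 2[foll,t=1,z]
e14 deliver 2→0: ·
e15 timeout(3): 3[cand,t=2,z]
e16 deliver 3→2: 2[foll,t=2,z]
e17 deliver 2→3: ·
e18 deliver 3→1: 1[foll,t=2,z]
e19 deliver 1→3: 3[lead,t=2,z]
e20 propose(1,'w'): ·
e21 deliver 1→2: ·
e22 deliver 2→1: ·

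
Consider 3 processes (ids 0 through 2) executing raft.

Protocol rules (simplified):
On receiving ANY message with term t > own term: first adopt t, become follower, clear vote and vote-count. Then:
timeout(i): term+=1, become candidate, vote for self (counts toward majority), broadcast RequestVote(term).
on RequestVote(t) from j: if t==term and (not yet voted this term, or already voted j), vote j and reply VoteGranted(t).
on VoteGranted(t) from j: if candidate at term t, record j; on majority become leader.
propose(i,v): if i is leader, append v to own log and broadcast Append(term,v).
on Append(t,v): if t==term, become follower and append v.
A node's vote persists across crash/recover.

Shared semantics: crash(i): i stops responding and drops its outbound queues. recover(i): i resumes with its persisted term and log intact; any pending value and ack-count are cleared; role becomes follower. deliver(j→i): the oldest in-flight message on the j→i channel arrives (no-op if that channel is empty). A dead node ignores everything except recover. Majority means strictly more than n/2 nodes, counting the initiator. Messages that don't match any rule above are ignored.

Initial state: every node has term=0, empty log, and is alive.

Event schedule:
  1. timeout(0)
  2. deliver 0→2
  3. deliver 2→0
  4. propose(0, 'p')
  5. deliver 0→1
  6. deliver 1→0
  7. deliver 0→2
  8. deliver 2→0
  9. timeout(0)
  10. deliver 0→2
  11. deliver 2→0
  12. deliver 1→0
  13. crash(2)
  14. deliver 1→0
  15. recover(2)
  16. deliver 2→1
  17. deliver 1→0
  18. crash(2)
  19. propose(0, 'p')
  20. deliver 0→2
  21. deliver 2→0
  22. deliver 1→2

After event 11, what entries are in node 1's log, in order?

empty

e1 timeout(0): 0[cand,t=1,-]
e2 deliver 0→2: 2[foll,t=1,-]
e3 deliver 2→0: 0[lead,t=1,-]
e4 propose(0,'p'): 0[lead,t=1,p]
e5 deliver 0→1: 1[foll,t=1,-]
e6 deliver 1→0: ·
e7 deliver 0→2: 2[foll,t=1,p]
e8 deliver 2→0: ·
e9 timeout(0): 0[cand,t=2,p]
e10 deliver 0→2: 2[foll,t=2,p]
e11 deliver 2→0: 0[lead,t=2,p]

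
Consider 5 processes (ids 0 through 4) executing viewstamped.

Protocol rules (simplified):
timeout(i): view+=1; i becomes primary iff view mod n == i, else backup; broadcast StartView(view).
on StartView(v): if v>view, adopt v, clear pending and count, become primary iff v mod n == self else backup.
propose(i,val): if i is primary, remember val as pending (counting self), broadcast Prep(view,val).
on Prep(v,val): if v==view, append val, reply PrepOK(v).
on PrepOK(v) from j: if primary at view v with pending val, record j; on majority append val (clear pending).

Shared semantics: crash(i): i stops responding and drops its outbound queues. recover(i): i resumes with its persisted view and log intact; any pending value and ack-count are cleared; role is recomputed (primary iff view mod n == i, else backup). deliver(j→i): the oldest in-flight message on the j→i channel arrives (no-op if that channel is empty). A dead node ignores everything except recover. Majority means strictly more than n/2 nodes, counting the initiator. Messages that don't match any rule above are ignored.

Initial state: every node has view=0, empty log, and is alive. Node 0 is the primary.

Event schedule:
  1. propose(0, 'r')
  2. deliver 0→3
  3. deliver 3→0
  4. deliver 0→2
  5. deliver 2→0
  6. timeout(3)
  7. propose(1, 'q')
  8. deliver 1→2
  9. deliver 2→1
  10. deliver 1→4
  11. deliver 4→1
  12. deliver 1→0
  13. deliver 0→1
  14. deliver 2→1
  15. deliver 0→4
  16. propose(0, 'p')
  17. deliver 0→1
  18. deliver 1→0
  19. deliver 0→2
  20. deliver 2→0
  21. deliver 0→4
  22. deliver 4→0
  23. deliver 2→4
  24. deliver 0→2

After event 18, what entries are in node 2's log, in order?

1. propose(0,'r'):  nop
2. deliver 0→3:  <3:back v0 r>
3. deliver 3→0:  nop
4. deliver 0→2:  <2:back v0 r>
5. deliver 2→0:  <0:prim v0 r>
6. timeout(3):  <3:back v1 r>
7. propose(1,'q'):  nop
8. deliver 1→2:  nop
9. deliver 2→1:  nop
10. deliver 1→4:  nop
11. deliver 4→1:  nop
12. deliver 1→0:  nop
13. deliver 0→1:  <1:back v0 r>
14. deliver 2→1:  nop
15. deliver 0→4:  <4:back v0 r>
16. propose(0,'p'):  nop
17. deliver 0→1:  <1:back v0 r,p>
18. deliver 1→0:  nop

r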